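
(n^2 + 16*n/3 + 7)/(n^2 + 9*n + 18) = (n + 7/3)/(n + 6)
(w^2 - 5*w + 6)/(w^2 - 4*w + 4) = (w - 3)/(w - 2)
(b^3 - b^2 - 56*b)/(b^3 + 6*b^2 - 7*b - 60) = b*(b^2 - b - 56)/(b^3 + 6*b^2 - 7*b - 60)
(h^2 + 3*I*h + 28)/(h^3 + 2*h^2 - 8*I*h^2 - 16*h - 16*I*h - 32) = (h + 7*I)/(h^2 + h*(2 - 4*I) - 8*I)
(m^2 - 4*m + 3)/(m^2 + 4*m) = (m^2 - 4*m + 3)/(m*(m + 4))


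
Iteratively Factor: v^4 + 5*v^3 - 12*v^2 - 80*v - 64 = (v + 1)*(v^3 + 4*v^2 - 16*v - 64) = (v + 1)*(v + 4)*(v^2 - 16) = (v - 4)*(v + 1)*(v + 4)*(v + 4)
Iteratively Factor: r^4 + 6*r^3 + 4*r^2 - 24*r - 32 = (r + 4)*(r^3 + 2*r^2 - 4*r - 8) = (r + 2)*(r + 4)*(r^2 - 4) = (r + 2)^2*(r + 4)*(r - 2)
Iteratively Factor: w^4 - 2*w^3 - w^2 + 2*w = (w - 1)*(w^3 - w^2 - 2*w) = (w - 2)*(w - 1)*(w^2 + w) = (w - 2)*(w - 1)*(w + 1)*(w)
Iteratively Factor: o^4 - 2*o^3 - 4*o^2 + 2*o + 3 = (o + 1)*(o^3 - 3*o^2 - o + 3) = (o - 1)*(o + 1)*(o^2 - 2*o - 3) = (o - 3)*(o - 1)*(o + 1)*(o + 1)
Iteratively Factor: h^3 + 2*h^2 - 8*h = (h + 4)*(h^2 - 2*h) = h*(h + 4)*(h - 2)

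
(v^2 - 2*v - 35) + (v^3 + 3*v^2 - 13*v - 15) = v^3 + 4*v^2 - 15*v - 50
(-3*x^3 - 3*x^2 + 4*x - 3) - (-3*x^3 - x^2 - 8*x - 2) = -2*x^2 + 12*x - 1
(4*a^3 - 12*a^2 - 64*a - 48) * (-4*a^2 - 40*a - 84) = -16*a^5 - 112*a^4 + 400*a^3 + 3760*a^2 + 7296*a + 4032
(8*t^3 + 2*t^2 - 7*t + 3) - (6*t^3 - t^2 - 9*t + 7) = 2*t^3 + 3*t^2 + 2*t - 4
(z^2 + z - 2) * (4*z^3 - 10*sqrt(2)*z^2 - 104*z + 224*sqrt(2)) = 4*z^5 - 10*sqrt(2)*z^4 + 4*z^4 - 112*z^3 - 10*sqrt(2)*z^3 - 104*z^2 + 244*sqrt(2)*z^2 + 208*z + 224*sqrt(2)*z - 448*sqrt(2)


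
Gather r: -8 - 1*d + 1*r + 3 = -d + r - 5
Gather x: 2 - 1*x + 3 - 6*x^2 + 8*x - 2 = -6*x^2 + 7*x + 3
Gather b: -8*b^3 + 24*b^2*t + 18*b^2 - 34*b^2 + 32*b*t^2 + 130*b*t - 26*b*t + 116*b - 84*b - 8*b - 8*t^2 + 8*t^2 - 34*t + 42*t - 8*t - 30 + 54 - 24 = -8*b^3 + b^2*(24*t - 16) + b*(32*t^2 + 104*t + 24)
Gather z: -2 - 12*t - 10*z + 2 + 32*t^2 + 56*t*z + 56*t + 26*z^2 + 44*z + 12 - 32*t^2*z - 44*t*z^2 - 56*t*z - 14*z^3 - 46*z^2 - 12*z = 32*t^2 + 44*t - 14*z^3 + z^2*(-44*t - 20) + z*(22 - 32*t^2) + 12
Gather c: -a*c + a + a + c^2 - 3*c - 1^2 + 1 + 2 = 2*a + c^2 + c*(-a - 3) + 2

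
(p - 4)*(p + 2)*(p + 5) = p^3 + 3*p^2 - 18*p - 40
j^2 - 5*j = j*(j - 5)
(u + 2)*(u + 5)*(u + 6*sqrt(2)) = u^3 + 7*u^2 + 6*sqrt(2)*u^2 + 10*u + 42*sqrt(2)*u + 60*sqrt(2)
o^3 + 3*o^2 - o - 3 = (o - 1)*(o + 1)*(o + 3)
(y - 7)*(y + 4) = y^2 - 3*y - 28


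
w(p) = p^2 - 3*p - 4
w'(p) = 2*p - 3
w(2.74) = -4.71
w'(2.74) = 2.48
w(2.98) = -4.06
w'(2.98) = 2.96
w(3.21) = -3.33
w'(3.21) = 3.42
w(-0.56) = -2.01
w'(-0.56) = -4.12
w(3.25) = -3.19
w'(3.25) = 3.50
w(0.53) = -5.31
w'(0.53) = -1.94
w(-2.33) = 8.42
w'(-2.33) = -7.66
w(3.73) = -1.28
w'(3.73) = 4.46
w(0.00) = -4.00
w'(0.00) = -3.00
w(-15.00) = 266.00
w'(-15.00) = -33.00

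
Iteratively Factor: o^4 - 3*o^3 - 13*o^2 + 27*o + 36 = (o + 3)*(o^3 - 6*o^2 + 5*o + 12) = (o - 3)*(o + 3)*(o^2 - 3*o - 4) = (o - 3)*(o + 1)*(o + 3)*(o - 4)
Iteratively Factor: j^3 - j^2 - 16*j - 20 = (j + 2)*(j^2 - 3*j - 10) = (j + 2)^2*(j - 5)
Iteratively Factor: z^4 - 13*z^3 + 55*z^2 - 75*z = (z - 3)*(z^3 - 10*z^2 + 25*z) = (z - 5)*(z - 3)*(z^2 - 5*z) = z*(z - 5)*(z - 3)*(z - 5)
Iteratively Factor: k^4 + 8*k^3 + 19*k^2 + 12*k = (k + 4)*(k^3 + 4*k^2 + 3*k) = k*(k + 4)*(k^2 + 4*k + 3) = k*(k + 1)*(k + 4)*(k + 3)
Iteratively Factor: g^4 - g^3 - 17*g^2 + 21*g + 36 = (g - 3)*(g^3 + 2*g^2 - 11*g - 12) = (g - 3)*(g + 1)*(g^2 + g - 12) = (g - 3)*(g + 1)*(g + 4)*(g - 3)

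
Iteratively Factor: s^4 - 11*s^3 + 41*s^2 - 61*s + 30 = (s - 2)*(s^3 - 9*s^2 + 23*s - 15) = (s - 3)*(s - 2)*(s^2 - 6*s + 5) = (s - 5)*(s - 3)*(s - 2)*(s - 1)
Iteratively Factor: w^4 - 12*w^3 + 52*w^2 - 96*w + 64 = (w - 2)*(w^3 - 10*w^2 + 32*w - 32) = (w - 2)^2*(w^2 - 8*w + 16) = (w - 4)*(w - 2)^2*(w - 4)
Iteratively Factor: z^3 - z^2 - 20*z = (z)*(z^2 - z - 20) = z*(z - 5)*(z + 4)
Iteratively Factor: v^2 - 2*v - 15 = (v + 3)*(v - 5)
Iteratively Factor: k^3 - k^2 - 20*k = (k - 5)*(k^2 + 4*k) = k*(k - 5)*(k + 4)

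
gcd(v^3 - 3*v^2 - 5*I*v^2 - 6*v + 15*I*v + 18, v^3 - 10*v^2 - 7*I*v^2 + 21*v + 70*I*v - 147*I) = v - 3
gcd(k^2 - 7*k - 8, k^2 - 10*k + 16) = k - 8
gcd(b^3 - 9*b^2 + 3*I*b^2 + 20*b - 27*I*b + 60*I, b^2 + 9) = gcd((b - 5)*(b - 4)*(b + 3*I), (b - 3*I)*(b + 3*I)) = b + 3*I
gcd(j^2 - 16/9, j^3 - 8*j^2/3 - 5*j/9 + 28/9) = j - 4/3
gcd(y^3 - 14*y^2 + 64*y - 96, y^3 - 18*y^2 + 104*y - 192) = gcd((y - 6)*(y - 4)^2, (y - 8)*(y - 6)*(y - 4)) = y^2 - 10*y + 24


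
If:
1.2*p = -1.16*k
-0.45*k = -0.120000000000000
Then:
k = 0.27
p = -0.26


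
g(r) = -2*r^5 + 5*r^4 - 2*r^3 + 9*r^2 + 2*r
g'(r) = -10*r^4 + 20*r^3 - 6*r^2 + 18*r + 2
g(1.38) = 22.77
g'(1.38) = 31.71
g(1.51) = 26.95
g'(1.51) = 32.37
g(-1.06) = 19.36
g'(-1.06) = -60.27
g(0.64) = 5.07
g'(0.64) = 14.63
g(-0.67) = 4.58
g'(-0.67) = -20.78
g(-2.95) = 949.26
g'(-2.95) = -1374.10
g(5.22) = -4067.86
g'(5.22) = -4647.55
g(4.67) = -2062.30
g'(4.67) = -2764.12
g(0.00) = 0.00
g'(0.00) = 2.00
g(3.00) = -48.00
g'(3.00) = -268.00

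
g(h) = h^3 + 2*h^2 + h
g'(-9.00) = 208.00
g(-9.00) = -576.00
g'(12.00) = 481.00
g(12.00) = 2028.00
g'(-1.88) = 4.08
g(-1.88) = -1.46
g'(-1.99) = 4.92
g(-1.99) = -1.95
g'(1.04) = 8.40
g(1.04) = 4.33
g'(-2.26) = 7.28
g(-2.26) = -3.59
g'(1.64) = 15.63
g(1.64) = 11.43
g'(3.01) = 40.22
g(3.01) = 48.40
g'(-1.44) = 1.46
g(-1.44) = -0.28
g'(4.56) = 81.62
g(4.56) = 140.97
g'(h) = 3*h^2 + 4*h + 1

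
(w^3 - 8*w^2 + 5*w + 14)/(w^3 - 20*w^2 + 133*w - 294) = (w^2 - w - 2)/(w^2 - 13*w + 42)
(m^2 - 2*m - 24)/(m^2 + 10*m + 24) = (m - 6)/(m + 6)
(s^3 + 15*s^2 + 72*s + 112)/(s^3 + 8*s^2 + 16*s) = (s + 7)/s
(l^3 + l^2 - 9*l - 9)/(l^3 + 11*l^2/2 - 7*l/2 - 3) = 2*(l^3 + l^2 - 9*l - 9)/(2*l^3 + 11*l^2 - 7*l - 6)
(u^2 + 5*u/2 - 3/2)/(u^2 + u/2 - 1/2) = (u + 3)/(u + 1)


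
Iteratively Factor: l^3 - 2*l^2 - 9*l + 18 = (l - 2)*(l^2 - 9) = (l - 2)*(l + 3)*(l - 3)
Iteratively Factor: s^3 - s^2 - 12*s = (s - 4)*(s^2 + 3*s) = s*(s - 4)*(s + 3)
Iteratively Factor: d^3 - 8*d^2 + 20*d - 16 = (d - 2)*(d^2 - 6*d + 8) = (d - 4)*(d - 2)*(d - 2)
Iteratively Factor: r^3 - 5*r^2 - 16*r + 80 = (r + 4)*(r^2 - 9*r + 20) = (r - 5)*(r + 4)*(r - 4)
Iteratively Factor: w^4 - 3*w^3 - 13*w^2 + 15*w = (w)*(w^3 - 3*w^2 - 13*w + 15) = w*(w - 5)*(w^2 + 2*w - 3) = w*(w - 5)*(w - 1)*(w + 3)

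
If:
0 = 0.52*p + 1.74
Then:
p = -3.35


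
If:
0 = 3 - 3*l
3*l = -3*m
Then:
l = 1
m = -1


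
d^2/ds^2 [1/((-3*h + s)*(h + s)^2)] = 2*(-(h + s)^2 + 2*(h + s)*(3*h - s) - 3*(3*h - s)^2)/((h + s)^4*(3*h - s)^3)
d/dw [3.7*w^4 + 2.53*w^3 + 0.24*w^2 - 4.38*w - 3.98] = 14.8*w^3 + 7.59*w^2 + 0.48*w - 4.38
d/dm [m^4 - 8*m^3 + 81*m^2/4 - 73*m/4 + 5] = 4*m^3 - 24*m^2 + 81*m/2 - 73/4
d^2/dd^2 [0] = 0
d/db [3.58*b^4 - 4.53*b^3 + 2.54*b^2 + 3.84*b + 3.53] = 14.32*b^3 - 13.59*b^2 + 5.08*b + 3.84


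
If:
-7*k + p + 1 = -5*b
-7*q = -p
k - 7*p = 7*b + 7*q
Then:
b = 1/44 - 35*q/4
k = 7/44 - 21*q/4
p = 7*q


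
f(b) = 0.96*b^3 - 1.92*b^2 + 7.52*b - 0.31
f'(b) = 2.88*b^2 - 3.84*b + 7.52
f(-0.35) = -3.22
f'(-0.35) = 9.22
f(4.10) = 64.41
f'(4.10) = 40.19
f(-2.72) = -54.29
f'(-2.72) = 39.27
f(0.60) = 3.72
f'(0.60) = 6.25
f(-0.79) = -7.92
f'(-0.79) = 12.35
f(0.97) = 6.05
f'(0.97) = 6.50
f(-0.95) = -10.01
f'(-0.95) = 13.77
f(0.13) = 0.64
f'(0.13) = 7.07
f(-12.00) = -2025.91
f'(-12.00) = 468.32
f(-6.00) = -321.91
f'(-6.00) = 134.24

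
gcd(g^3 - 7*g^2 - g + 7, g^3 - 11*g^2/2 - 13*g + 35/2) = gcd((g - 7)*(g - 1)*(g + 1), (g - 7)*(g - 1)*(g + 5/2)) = g^2 - 8*g + 7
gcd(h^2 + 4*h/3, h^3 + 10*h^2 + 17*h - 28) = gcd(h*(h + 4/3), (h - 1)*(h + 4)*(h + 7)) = 1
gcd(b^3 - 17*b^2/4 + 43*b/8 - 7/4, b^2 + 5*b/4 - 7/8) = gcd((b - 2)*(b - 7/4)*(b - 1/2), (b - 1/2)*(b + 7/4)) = b - 1/2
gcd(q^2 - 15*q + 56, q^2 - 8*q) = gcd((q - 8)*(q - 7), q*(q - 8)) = q - 8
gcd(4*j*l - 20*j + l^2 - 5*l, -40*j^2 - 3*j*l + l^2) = 1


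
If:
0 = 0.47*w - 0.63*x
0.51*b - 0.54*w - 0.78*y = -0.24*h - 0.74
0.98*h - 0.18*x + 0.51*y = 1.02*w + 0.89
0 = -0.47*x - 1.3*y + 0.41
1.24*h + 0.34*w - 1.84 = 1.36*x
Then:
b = -1.29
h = 2.00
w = 0.96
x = 0.71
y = 0.06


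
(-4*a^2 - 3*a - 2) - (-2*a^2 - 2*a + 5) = -2*a^2 - a - 7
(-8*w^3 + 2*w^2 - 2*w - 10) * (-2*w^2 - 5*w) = 16*w^5 + 36*w^4 - 6*w^3 + 30*w^2 + 50*w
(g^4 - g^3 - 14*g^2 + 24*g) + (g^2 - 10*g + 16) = g^4 - g^3 - 13*g^2 + 14*g + 16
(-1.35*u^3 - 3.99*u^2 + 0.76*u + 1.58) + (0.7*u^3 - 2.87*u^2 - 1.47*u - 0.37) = -0.65*u^3 - 6.86*u^2 - 0.71*u + 1.21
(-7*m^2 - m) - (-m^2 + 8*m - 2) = -6*m^2 - 9*m + 2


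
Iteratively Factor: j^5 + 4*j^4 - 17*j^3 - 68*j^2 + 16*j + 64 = (j - 4)*(j^4 + 8*j^3 + 15*j^2 - 8*j - 16) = (j - 4)*(j + 4)*(j^3 + 4*j^2 - j - 4) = (j - 4)*(j + 1)*(j + 4)*(j^2 + 3*j - 4) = (j - 4)*(j - 1)*(j + 1)*(j + 4)*(j + 4)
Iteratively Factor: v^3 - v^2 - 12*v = (v + 3)*(v^2 - 4*v) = v*(v + 3)*(v - 4)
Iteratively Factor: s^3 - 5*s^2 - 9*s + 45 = (s + 3)*(s^2 - 8*s + 15) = (s - 3)*(s + 3)*(s - 5)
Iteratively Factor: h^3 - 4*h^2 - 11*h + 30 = (h - 2)*(h^2 - 2*h - 15) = (h - 5)*(h - 2)*(h + 3)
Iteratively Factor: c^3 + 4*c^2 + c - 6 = (c + 2)*(c^2 + 2*c - 3) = (c + 2)*(c + 3)*(c - 1)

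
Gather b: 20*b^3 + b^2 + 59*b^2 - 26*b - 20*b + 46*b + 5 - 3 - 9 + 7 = 20*b^3 + 60*b^2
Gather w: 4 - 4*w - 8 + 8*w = 4*w - 4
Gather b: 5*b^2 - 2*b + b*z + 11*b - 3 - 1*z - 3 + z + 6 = 5*b^2 + b*(z + 9)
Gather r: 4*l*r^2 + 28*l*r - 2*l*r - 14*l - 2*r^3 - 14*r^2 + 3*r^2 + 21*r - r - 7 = -14*l - 2*r^3 + r^2*(4*l - 11) + r*(26*l + 20) - 7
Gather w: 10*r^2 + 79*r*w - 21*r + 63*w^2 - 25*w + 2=10*r^2 - 21*r + 63*w^2 + w*(79*r - 25) + 2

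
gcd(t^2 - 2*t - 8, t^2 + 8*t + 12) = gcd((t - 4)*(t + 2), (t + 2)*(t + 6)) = t + 2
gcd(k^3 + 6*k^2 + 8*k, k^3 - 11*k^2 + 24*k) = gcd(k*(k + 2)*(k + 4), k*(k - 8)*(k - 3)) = k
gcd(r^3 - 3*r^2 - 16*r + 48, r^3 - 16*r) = r^2 - 16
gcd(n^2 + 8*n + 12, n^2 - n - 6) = n + 2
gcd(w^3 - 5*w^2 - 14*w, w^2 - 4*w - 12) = w + 2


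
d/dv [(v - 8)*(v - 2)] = 2*v - 10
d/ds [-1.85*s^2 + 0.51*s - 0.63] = 0.51 - 3.7*s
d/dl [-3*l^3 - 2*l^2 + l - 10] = -9*l^2 - 4*l + 1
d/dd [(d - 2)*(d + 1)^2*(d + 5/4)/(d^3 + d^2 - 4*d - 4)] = (d^2 + 4*d + 13/4)/(d^2 + 4*d + 4)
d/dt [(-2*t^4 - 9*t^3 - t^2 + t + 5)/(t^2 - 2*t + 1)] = (-4*t^4 - t^3 + 27*t^2 + t - 11)/(t^3 - 3*t^2 + 3*t - 1)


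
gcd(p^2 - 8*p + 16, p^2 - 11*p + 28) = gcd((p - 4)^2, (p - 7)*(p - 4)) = p - 4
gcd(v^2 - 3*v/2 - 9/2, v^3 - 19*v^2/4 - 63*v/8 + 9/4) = v + 3/2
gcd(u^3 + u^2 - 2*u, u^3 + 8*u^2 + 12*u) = u^2 + 2*u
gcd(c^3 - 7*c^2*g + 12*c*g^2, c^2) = c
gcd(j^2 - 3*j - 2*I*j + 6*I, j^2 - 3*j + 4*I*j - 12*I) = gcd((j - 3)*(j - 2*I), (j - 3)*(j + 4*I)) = j - 3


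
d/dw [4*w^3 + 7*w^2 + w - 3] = 12*w^2 + 14*w + 1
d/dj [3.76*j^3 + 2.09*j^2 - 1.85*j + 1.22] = 11.28*j^2 + 4.18*j - 1.85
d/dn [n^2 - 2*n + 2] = 2*n - 2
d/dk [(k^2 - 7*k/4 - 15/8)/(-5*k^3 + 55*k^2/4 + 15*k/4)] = (32*k^4 - 112*k^3 - 2*k^2 + 330*k + 45)/(10*k^2*(16*k^4 - 88*k^3 + 97*k^2 + 66*k + 9))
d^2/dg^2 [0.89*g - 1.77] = 0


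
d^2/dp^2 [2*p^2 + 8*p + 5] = 4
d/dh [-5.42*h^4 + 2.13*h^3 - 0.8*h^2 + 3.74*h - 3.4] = -21.68*h^3 + 6.39*h^2 - 1.6*h + 3.74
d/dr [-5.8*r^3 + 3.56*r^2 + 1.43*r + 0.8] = -17.4*r^2 + 7.12*r + 1.43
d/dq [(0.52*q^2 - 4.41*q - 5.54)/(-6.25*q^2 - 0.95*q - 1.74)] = (-28.0565*q^2 - 71.0596*q + 2.4104)/(39.0625*q^4 + 11.875*q^3 + 22.6525*q^2 + 3.306*q + 3.0276)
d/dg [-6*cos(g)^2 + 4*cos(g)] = 4*(3*cos(g) - 1)*sin(g)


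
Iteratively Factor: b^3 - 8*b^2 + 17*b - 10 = (b - 5)*(b^2 - 3*b + 2) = (b - 5)*(b - 2)*(b - 1)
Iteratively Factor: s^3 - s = (s + 1)*(s^2 - s) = (s - 1)*(s + 1)*(s)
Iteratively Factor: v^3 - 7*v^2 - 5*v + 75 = (v - 5)*(v^2 - 2*v - 15) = (v - 5)^2*(v + 3)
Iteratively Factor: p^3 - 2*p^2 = (p)*(p^2 - 2*p) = p*(p - 2)*(p)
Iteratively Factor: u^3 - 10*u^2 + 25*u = (u - 5)*(u^2 - 5*u) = (u - 5)^2*(u)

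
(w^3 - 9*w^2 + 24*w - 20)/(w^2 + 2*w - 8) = (w^2 - 7*w + 10)/(w + 4)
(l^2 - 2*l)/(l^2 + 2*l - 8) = l/(l + 4)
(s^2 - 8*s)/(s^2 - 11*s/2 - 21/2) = 2*s*(8 - s)/(-2*s^2 + 11*s + 21)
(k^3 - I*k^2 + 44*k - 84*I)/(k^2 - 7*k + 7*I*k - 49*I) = (k^2 - 8*I*k - 12)/(k - 7)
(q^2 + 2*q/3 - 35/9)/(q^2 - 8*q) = (9*q^2 + 6*q - 35)/(9*q*(q - 8))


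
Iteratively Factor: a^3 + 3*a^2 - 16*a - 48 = (a - 4)*(a^2 + 7*a + 12) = (a - 4)*(a + 3)*(a + 4)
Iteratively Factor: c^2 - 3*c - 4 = (c - 4)*(c + 1)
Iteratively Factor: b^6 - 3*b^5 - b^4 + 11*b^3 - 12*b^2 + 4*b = (b - 1)*(b^5 - 2*b^4 - 3*b^3 + 8*b^2 - 4*b) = (b - 1)^2*(b^4 - b^3 - 4*b^2 + 4*b) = (b - 1)^2*(b + 2)*(b^3 - 3*b^2 + 2*b) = (b - 2)*(b - 1)^2*(b + 2)*(b^2 - b) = (b - 2)*(b - 1)^3*(b + 2)*(b)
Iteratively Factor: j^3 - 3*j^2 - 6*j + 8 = (j + 2)*(j^2 - 5*j + 4) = (j - 1)*(j + 2)*(j - 4)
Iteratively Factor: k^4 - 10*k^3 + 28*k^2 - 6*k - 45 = (k - 3)*(k^3 - 7*k^2 + 7*k + 15) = (k - 3)*(k + 1)*(k^2 - 8*k + 15) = (k - 5)*(k - 3)*(k + 1)*(k - 3)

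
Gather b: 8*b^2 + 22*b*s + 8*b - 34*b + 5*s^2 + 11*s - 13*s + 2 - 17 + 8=8*b^2 + b*(22*s - 26) + 5*s^2 - 2*s - 7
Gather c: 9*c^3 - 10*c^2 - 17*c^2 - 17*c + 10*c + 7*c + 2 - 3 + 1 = 9*c^3 - 27*c^2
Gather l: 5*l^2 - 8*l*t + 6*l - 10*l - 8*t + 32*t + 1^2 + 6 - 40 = 5*l^2 + l*(-8*t - 4) + 24*t - 33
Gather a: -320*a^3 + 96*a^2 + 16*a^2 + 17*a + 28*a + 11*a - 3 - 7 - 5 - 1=-320*a^3 + 112*a^2 + 56*a - 16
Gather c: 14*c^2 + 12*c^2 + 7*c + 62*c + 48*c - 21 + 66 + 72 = 26*c^2 + 117*c + 117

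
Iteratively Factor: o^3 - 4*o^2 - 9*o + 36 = (o - 4)*(o^2 - 9) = (o - 4)*(o + 3)*(o - 3)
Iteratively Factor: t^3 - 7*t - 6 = (t - 3)*(t^2 + 3*t + 2) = (t - 3)*(t + 1)*(t + 2)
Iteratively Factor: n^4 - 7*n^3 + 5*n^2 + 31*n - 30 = (n - 5)*(n^3 - 2*n^2 - 5*n + 6) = (n - 5)*(n - 3)*(n^2 + n - 2) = (n - 5)*(n - 3)*(n + 2)*(n - 1)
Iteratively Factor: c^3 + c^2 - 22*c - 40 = (c + 2)*(c^2 - c - 20) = (c + 2)*(c + 4)*(c - 5)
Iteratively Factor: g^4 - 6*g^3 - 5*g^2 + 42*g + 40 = (g + 2)*(g^3 - 8*g^2 + 11*g + 20) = (g + 1)*(g + 2)*(g^2 - 9*g + 20) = (g - 4)*(g + 1)*(g + 2)*(g - 5)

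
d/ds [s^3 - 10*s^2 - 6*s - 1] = 3*s^2 - 20*s - 6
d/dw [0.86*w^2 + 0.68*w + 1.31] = 1.72*w + 0.68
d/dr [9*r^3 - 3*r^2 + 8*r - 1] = 27*r^2 - 6*r + 8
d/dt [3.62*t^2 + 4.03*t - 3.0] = 7.24*t + 4.03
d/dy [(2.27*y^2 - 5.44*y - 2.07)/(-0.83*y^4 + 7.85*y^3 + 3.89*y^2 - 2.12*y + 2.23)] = (3.7682*y^5 - 31.3651*y^4 + 78.5356*y^3 + 65.0977*y^2 + 26.2288*y - 16.5196)/(0.6889*y^8 - 13.031*y^7 + 55.1651*y^6 + 64.5922*y^5 - 21.8537*y^4 + 18.5174*y^3 + 21.8438*y^2 - 9.4552*y + 4.9729)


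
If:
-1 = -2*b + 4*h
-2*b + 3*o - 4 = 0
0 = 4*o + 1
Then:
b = -19/8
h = -23/16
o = -1/4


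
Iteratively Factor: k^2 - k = (k - 1)*(k)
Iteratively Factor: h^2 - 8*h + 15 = (h - 5)*(h - 3)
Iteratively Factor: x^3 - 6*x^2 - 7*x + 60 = (x - 4)*(x^2 - 2*x - 15) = (x - 5)*(x - 4)*(x + 3)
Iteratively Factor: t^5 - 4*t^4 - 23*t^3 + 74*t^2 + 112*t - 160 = (t + 2)*(t^4 - 6*t^3 - 11*t^2 + 96*t - 80) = (t + 2)*(t + 4)*(t^3 - 10*t^2 + 29*t - 20) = (t - 5)*(t + 2)*(t + 4)*(t^2 - 5*t + 4) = (t - 5)*(t - 4)*(t + 2)*(t + 4)*(t - 1)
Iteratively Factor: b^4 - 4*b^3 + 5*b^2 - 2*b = (b - 1)*(b^3 - 3*b^2 + 2*b) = (b - 2)*(b - 1)*(b^2 - b) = (b - 2)*(b - 1)^2*(b)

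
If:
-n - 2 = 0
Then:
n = -2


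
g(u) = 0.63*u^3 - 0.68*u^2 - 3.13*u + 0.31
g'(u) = 1.89*u^2 - 1.36*u - 3.13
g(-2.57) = -6.83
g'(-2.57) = 12.85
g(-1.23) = 1.96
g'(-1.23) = 1.40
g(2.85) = 0.45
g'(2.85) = 8.35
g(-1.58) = 1.07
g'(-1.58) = 3.74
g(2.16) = -3.27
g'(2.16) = 2.75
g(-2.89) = -11.53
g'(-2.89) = 16.59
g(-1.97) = -0.98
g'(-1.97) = 6.88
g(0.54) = -1.48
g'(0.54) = -3.31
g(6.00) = 93.13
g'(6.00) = 56.75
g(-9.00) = -485.87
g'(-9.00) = 162.20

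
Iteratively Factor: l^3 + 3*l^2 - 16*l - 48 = (l - 4)*(l^2 + 7*l + 12) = (l - 4)*(l + 4)*(l + 3)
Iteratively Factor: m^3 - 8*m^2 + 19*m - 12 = (m - 4)*(m^2 - 4*m + 3) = (m - 4)*(m - 1)*(m - 3)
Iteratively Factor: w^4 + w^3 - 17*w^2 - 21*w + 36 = (w - 1)*(w^3 + 2*w^2 - 15*w - 36) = (w - 1)*(w + 3)*(w^2 - w - 12) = (w - 4)*(w - 1)*(w + 3)*(w + 3)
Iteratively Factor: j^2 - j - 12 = (j - 4)*(j + 3)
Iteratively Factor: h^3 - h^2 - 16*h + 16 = (h - 1)*(h^2 - 16) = (h - 4)*(h - 1)*(h + 4)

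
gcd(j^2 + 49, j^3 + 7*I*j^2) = j + 7*I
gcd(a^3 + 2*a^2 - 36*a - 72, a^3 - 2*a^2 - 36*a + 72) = a^2 - 36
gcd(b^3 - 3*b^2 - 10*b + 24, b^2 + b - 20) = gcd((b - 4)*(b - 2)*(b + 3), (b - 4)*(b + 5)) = b - 4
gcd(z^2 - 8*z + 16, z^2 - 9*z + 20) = z - 4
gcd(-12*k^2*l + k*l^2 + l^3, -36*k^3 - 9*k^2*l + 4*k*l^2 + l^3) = 12*k^2 - k*l - l^2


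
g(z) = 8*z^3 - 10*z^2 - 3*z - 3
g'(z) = 24*z^2 - 20*z - 3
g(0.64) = -6.92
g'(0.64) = -5.97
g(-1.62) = -58.40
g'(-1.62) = 92.39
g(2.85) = 92.42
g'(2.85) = 134.94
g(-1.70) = -66.10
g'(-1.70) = 100.36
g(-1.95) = -94.49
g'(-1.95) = 127.26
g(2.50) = 52.00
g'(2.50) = 97.00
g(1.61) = -0.36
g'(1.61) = 27.01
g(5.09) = 777.63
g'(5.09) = 516.99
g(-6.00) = -2073.00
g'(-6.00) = 981.00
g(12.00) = 12345.00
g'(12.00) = 3213.00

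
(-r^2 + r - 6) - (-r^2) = r - 6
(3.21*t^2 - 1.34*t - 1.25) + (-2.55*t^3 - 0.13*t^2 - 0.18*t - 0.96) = -2.55*t^3 + 3.08*t^2 - 1.52*t - 2.21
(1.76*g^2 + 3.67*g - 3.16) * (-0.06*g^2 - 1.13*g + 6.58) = -0.1056*g^4 - 2.209*g^3 + 7.6233*g^2 + 27.7194*g - 20.7928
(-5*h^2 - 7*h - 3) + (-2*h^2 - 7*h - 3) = -7*h^2 - 14*h - 6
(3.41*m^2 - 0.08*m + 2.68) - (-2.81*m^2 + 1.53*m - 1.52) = 6.22*m^2 - 1.61*m + 4.2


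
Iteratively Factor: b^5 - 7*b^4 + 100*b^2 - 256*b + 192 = (b - 3)*(b^4 - 4*b^3 - 12*b^2 + 64*b - 64) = (b - 3)*(b + 4)*(b^3 - 8*b^2 + 20*b - 16) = (b - 3)*(b - 2)*(b + 4)*(b^2 - 6*b + 8) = (b - 4)*(b - 3)*(b - 2)*(b + 4)*(b - 2)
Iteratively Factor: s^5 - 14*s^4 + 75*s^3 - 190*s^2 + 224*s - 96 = (s - 2)*(s^4 - 12*s^3 + 51*s^2 - 88*s + 48) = (s - 4)*(s - 2)*(s^3 - 8*s^2 + 19*s - 12) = (s - 4)^2*(s - 2)*(s^2 - 4*s + 3) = (s - 4)^2*(s - 2)*(s - 1)*(s - 3)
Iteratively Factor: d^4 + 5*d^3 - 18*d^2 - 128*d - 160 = (d + 4)*(d^3 + d^2 - 22*d - 40) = (d - 5)*(d + 4)*(d^2 + 6*d + 8) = (d - 5)*(d + 4)^2*(d + 2)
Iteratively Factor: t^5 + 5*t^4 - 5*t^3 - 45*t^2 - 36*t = (t + 4)*(t^4 + t^3 - 9*t^2 - 9*t) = (t + 1)*(t + 4)*(t^3 - 9*t) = (t + 1)*(t + 3)*(t + 4)*(t^2 - 3*t) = (t - 3)*(t + 1)*(t + 3)*(t + 4)*(t)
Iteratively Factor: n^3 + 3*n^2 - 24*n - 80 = (n - 5)*(n^2 + 8*n + 16) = (n - 5)*(n + 4)*(n + 4)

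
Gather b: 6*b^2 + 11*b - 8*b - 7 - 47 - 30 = 6*b^2 + 3*b - 84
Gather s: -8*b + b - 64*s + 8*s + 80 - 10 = -7*b - 56*s + 70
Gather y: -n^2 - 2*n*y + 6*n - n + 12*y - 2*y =-n^2 + 5*n + y*(10 - 2*n)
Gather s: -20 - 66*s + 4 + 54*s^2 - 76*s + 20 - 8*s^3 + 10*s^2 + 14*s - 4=-8*s^3 + 64*s^2 - 128*s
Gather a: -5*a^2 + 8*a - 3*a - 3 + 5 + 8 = -5*a^2 + 5*a + 10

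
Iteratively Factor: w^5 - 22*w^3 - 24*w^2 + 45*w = (w - 5)*(w^4 + 5*w^3 + 3*w^2 - 9*w) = w*(w - 5)*(w^3 + 5*w^2 + 3*w - 9) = w*(w - 5)*(w + 3)*(w^2 + 2*w - 3) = w*(w - 5)*(w - 1)*(w + 3)*(w + 3)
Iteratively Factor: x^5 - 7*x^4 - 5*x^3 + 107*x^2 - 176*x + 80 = (x - 1)*(x^4 - 6*x^3 - 11*x^2 + 96*x - 80) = (x - 1)^2*(x^3 - 5*x^2 - 16*x + 80) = (x - 4)*(x - 1)^2*(x^2 - x - 20) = (x - 5)*(x - 4)*(x - 1)^2*(x + 4)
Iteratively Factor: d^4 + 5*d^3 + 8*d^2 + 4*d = (d + 1)*(d^3 + 4*d^2 + 4*d) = d*(d + 1)*(d^2 + 4*d + 4) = d*(d + 1)*(d + 2)*(d + 2)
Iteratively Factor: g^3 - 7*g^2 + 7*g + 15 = (g - 3)*(g^2 - 4*g - 5) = (g - 3)*(g + 1)*(g - 5)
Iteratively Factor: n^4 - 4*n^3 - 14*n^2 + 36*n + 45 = (n - 5)*(n^3 + n^2 - 9*n - 9) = (n - 5)*(n + 3)*(n^2 - 2*n - 3) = (n - 5)*(n - 3)*(n + 3)*(n + 1)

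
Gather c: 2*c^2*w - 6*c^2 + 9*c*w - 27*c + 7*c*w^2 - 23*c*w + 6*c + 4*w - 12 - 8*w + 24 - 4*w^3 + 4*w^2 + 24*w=c^2*(2*w - 6) + c*(7*w^2 - 14*w - 21) - 4*w^3 + 4*w^2 + 20*w + 12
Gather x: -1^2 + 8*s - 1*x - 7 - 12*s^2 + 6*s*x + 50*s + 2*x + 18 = -12*s^2 + 58*s + x*(6*s + 1) + 10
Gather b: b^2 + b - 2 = b^2 + b - 2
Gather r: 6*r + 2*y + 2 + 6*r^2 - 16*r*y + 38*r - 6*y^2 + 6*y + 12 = 6*r^2 + r*(44 - 16*y) - 6*y^2 + 8*y + 14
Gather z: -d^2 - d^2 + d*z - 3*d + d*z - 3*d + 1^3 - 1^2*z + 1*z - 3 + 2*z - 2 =-2*d^2 - 6*d + z*(2*d + 2) - 4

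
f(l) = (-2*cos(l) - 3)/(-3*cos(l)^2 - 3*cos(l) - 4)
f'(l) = (-6*sin(l)*cos(l) - 3*sin(l))*(-2*cos(l) - 3)/(-3*cos(l)^2 - 3*cos(l) - 4)^2 + 2*sin(l)/(-3*cos(l)^2 - 3*cos(l) - 4)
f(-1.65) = 0.75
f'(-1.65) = 0.03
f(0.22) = 0.51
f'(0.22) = 0.06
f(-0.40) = 0.52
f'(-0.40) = -0.10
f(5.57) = 0.57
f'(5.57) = -0.19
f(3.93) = 0.47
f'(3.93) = 0.54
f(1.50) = 0.74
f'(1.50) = 0.13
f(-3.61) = 0.33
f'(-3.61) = -0.34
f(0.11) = 0.50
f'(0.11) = 0.03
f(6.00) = 0.51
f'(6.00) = -0.07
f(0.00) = 0.50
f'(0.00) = 0.00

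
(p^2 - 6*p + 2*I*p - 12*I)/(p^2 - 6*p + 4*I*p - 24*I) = (p + 2*I)/(p + 4*I)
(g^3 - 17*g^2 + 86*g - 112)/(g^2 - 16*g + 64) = (g^2 - 9*g + 14)/(g - 8)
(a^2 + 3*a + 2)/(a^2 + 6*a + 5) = (a + 2)/(a + 5)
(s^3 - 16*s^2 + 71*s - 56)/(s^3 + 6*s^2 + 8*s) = (s^3 - 16*s^2 + 71*s - 56)/(s*(s^2 + 6*s + 8))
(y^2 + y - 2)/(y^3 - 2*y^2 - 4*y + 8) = (y - 1)/(y^2 - 4*y + 4)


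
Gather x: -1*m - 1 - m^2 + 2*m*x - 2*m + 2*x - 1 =-m^2 - 3*m + x*(2*m + 2) - 2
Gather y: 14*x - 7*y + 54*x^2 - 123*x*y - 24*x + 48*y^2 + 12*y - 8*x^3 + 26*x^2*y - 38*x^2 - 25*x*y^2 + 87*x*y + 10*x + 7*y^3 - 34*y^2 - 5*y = -8*x^3 + 16*x^2 + 7*y^3 + y^2*(14 - 25*x) + y*(26*x^2 - 36*x)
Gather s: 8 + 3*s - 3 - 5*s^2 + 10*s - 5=-5*s^2 + 13*s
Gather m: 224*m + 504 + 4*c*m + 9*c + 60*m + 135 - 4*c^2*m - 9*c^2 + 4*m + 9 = -9*c^2 + 9*c + m*(-4*c^2 + 4*c + 288) + 648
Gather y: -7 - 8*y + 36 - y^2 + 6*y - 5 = -y^2 - 2*y + 24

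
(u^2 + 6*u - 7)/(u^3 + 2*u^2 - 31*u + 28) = 1/(u - 4)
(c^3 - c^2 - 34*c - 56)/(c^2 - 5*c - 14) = c + 4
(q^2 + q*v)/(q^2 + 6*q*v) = (q + v)/(q + 6*v)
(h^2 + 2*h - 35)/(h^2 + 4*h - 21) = (h - 5)/(h - 3)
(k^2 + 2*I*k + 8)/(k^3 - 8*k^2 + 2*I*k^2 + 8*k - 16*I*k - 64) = 1/(k - 8)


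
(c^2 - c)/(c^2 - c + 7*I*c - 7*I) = c/(c + 7*I)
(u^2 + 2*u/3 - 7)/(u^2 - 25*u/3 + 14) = (u + 3)/(u - 6)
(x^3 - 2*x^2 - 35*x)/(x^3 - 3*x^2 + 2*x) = (x^2 - 2*x - 35)/(x^2 - 3*x + 2)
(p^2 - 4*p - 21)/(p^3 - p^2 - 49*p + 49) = (p + 3)/(p^2 + 6*p - 7)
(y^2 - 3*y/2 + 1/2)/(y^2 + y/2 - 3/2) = (2*y - 1)/(2*y + 3)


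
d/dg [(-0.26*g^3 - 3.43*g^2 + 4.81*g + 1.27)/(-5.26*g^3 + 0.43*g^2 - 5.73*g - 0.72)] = (-18.1536*g^4 + 53.5808*g^3 + 38.1878*g^2 + 3.847*g + 3.8139)/(27.6676*g^6 - 4.5236*g^5 + 60.4645*g^4 + 2.6466*g^3 + 32.2137*g^2 + 8.2512*g + 0.5184)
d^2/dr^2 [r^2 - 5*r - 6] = 2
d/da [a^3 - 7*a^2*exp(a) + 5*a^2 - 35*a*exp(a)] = -7*a^2*exp(a) + 3*a^2 - 49*a*exp(a) + 10*a - 35*exp(a)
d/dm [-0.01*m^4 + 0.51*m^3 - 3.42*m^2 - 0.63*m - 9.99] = -0.04*m^3 + 1.53*m^2 - 6.84*m - 0.63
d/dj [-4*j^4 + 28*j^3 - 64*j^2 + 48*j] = -16*j^3 + 84*j^2 - 128*j + 48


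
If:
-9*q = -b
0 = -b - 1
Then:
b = -1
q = -1/9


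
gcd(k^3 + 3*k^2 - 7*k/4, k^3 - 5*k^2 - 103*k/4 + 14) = k^2 + 3*k - 7/4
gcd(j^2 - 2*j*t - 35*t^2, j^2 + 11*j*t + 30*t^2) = j + 5*t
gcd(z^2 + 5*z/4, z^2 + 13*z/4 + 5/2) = z + 5/4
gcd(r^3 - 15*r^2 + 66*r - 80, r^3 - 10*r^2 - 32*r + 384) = r - 8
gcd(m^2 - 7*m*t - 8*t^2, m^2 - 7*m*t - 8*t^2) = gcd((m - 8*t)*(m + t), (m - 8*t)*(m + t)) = -m^2 + 7*m*t + 8*t^2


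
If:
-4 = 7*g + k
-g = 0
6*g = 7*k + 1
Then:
No Solution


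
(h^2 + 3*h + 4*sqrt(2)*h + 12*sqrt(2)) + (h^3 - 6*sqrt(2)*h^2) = h^3 - 6*sqrt(2)*h^2 + h^2 + 3*h + 4*sqrt(2)*h + 12*sqrt(2)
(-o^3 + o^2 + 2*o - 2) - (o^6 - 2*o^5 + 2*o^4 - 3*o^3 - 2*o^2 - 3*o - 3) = -o^6 + 2*o^5 - 2*o^4 + 2*o^3 + 3*o^2 + 5*o + 1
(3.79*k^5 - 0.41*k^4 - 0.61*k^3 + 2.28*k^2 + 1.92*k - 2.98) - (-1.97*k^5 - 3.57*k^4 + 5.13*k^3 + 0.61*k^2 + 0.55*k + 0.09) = 5.76*k^5 + 3.16*k^4 - 5.74*k^3 + 1.67*k^2 + 1.37*k - 3.07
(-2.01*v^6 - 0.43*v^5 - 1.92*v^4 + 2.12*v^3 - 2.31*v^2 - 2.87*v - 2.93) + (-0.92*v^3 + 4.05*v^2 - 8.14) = -2.01*v^6 - 0.43*v^5 - 1.92*v^4 + 1.2*v^3 + 1.74*v^2 - 2.87*v - 11.07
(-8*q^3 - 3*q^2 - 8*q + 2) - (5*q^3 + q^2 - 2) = -13*q^3 - 4*q^2 - 8*q + 4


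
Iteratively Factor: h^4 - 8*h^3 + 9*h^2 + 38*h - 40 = (h - 5)*(h^3 - 3*h^2 - 6*h + 8) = (h - 5)*(h - 4)*(h^2 + h - 2) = (h - 5)*(h - 4)*(h - 1)*(h + 2)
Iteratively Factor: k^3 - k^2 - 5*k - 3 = (k - 3)*(k^2 + 2*k + 1) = (k - 3)*(k + 1)*(k + 1)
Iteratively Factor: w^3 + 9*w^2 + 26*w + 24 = (w + 3)*(w^2 + 6*w + 8) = (w + 2)*(w + 3)*(w + 4)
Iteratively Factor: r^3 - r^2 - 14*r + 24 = (r - 2)*(r^2 + r - 12) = (r - 2)*(r + 4)*(r - 3)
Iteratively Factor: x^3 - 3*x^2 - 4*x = (x + 1)*(x^2 - 4*x) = x*(x + 1)*(x - 4)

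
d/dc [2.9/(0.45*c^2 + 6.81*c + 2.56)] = (-2.61*c - 19.749)/(0.45*c^2 + 6.81*c + 2.56)^2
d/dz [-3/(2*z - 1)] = 6/(2*z - 1)^2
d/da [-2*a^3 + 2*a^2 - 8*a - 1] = -6*a^2 + 4*a - 8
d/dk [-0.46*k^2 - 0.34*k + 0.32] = -0.92*k - 0.34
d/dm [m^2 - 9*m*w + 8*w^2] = 2*m - 9*w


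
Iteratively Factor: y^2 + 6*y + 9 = (y + 3)*(y + 3)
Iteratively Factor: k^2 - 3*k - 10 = (k + 2)*(k - 5)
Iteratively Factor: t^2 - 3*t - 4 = (t + 1)*(t - 4)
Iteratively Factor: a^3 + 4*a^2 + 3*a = (a + 1)*(a^2 + 3*a) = a*(a + 1)*(a + 3)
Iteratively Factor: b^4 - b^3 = (b - 1)*(b^3) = b*(b - 1)*(b^2) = b^2*(b - 1)*(b)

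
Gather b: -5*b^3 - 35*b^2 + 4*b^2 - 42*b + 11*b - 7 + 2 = -5*b^3 - 31*b^2 - 31*b - 5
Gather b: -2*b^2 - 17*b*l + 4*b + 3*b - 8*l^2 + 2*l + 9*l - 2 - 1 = -2*b^2 + b*(7 - 17*l) - 8*l^2 + 11*l - 3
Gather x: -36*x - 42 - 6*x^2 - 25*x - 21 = -6*x^2 - 61*x - 63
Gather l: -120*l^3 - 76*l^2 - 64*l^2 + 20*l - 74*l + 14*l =-120*l^3 - 140*l^2 - 40*l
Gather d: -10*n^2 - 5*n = -10*n^2 - 5*n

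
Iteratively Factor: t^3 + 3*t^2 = (t)*(t^2 + 3*t) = t*(t + 3)*(t)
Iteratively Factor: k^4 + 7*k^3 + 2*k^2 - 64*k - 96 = (k + 2)*(k^3 + 5*k^2 - 8*k - 48) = (k + 2)*(k + 4)*(k^2 + k - 12) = (k + 2)*(k + 4)^2*(k - 3)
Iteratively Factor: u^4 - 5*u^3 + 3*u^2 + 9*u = (u)*(u^3 - 5*u^2 + 3*u + 9) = u*(u - 3)*(u^2 - 2*u - 3) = u*(u - 3)^2*(u + 1)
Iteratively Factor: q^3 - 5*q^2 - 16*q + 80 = (q + 4)*(q^2 - 9*q + 20) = (q - 4)*(q + 4)*(q - 5)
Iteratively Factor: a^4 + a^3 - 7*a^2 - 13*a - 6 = (a + 2)*(a^3 - a^2 - 5*a - 3) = (a + 1)*(a + 2)*(a^2 - 2*a - 3) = (a - 3)*(a + 1)*(a + 2)*(a + 1)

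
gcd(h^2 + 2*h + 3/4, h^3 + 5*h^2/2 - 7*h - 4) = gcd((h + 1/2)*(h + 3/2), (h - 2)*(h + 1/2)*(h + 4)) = h + 1/2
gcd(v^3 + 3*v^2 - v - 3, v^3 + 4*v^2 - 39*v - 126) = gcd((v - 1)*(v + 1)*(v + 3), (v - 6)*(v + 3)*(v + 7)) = v + 3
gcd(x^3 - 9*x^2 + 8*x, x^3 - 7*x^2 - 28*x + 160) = x - 8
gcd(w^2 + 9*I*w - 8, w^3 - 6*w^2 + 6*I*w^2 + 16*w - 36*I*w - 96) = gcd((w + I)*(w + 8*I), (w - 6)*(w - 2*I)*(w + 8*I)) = w + 8*I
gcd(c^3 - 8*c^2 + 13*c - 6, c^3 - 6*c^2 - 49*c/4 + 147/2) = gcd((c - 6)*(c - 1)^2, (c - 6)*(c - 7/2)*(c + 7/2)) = c - 6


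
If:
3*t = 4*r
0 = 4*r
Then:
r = 0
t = 0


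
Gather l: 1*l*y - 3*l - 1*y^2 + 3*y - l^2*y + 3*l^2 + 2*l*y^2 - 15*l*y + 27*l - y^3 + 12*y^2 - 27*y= l^2*(3 - y) + l*(2*y^2 - 14*y + 24) - y^3 + 11*y^2 - 24*y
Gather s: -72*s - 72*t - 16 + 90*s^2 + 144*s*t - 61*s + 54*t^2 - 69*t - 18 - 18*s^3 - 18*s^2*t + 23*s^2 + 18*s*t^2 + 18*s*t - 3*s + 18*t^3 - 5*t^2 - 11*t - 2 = -18*s^3 + s^2*(113 - 18*t) + s*(18*t^2 + 162*t - 136) + 18*t^3 + 49*t^2 - 152*t - 36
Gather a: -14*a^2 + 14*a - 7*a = -14*a^2 + 7*a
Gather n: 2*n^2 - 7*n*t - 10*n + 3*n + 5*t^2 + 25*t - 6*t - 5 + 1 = 2*n^2 + n*(-7*t - 7) + 5*t^2 + 19*t - 4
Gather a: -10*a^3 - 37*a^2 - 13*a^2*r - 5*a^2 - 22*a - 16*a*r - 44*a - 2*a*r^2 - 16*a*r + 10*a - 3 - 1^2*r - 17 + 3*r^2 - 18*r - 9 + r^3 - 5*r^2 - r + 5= -10*a^3 + a^2*(-13*r - 42) + a*(-2*r^2 - 32*r - 56) + r^3 - 2*r^2 - 20*r - 24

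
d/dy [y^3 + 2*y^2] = y*(3*y + 4)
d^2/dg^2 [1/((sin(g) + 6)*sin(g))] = 2*(-2*sin(g) - 9 - 15/sin(g) + 18/sin(g)^2 + 36/sin(g)^3)/(sin(g) + 6)^3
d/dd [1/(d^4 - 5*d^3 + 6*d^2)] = (-4*d^2 + 15*d - 12)/(d^3*(d^2 - 5*d + 6)^2)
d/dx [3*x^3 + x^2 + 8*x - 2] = 9*x^2 + 2*x + 8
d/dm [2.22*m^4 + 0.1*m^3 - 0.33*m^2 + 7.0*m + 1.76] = 8.88*m^3 + 0.3*m^2 - 0.66*m + 7.0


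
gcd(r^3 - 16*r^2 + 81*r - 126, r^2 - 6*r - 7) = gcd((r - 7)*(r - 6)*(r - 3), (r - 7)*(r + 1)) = r - 7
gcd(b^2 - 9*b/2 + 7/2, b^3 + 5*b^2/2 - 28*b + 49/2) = b^2 - 9*b/2 + 7/2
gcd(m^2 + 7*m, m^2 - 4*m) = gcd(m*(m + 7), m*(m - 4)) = m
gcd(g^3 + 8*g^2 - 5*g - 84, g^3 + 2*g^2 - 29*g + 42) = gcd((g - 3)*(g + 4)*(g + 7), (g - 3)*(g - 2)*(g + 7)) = g^2 + 4*g - 21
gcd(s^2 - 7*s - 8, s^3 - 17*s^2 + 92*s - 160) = s - 8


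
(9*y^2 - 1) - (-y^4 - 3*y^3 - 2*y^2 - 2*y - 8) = y^4 + 3*y^3 + 11*y^2 + 2*y + 7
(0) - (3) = -3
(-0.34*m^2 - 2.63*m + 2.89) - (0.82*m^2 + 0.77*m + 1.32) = -1.16*m^2 - 3.4*m + 1.57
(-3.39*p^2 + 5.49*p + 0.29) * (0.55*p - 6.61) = -1.8645*p^3 + 25.4274*p^2 - 36.1294*p - 1.9169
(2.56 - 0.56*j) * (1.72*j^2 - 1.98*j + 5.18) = -0.9632*j^3 + 5.512*j^2 - 7.9696*j + 13.2608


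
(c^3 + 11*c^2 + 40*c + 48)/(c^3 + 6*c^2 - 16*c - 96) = (c^2 + 7*c + 12)/(c^2 + 2*c - 24)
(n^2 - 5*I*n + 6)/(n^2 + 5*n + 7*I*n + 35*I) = (n^2 - 5*I*n + 6)/(n^2 + n*(5 + 7*I) + 35*I)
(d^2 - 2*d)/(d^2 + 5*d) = (d - 2)/(d + 5)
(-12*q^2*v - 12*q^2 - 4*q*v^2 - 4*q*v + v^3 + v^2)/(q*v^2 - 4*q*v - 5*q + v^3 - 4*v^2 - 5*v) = (-12*q^2 - 4*q*v + v^2)/(q*v - 5*q + v^2 - 5*v)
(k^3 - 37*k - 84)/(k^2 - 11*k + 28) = (k^2 + 7*k + 12)/(k - 4)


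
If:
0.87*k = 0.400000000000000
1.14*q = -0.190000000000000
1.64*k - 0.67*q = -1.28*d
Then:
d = -0.68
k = 0.46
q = -0.17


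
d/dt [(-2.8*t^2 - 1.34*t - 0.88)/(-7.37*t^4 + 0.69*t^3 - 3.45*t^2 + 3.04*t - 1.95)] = (-41.272*t^5 - 27.6954*t^4 - 24.0932*t^3 - 11.3134*t^2 + 4.848*t + 5.2882)/(54.3169*t^8 - 10.1706*t^7 + 51.3291*t^6 - 49.5706*t^5 + 44.8407*t^4 - 23.667*t^3 + 22.6966*t^2 - 11.856*t + 3.8025)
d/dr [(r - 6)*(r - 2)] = 2*r - 8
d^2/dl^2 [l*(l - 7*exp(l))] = -7*l*exp(l) - 14*exp(l) + 2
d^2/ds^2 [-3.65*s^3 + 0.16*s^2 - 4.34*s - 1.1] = 0.32 - 21.9*s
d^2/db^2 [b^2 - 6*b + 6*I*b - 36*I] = 2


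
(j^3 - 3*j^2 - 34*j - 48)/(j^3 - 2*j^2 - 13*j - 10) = (j^2 - 5*j - 24)/(j^2 - 4*j - 5)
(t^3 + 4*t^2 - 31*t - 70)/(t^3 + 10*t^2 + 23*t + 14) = (t - 5)/(t + 1)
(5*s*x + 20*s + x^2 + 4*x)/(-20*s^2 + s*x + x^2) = (x + 4)/(-4*s + x)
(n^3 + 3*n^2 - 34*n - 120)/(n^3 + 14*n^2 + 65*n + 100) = (n - 6)/(n + 5)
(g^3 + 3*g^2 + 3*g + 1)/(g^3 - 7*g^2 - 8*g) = (g^2 + 2*g + 1)/(g*(g - 8))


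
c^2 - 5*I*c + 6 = (c - 6*I)*(c + I)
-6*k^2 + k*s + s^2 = (-2*k + s)*(3*k + s)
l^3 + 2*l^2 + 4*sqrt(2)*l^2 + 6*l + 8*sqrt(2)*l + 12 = (l + 2)*(l + sqrt(2))*(l + 3*sqrt(2))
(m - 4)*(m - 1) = m^2 - 5*m + 4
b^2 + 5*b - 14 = (b - 2)*(b + 7)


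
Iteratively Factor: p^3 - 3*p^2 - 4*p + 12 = (p - 2)*(p^2 - p - 6) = (p - 3)*(p - 2)*(p + 2)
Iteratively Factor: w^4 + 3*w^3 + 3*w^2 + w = (w + 1)*(w^3 + 2*w^2 + w) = (w + 1)^2*(w^2 + w) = (w + 1)^3*(w)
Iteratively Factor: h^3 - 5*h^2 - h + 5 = (h + 1)*(h^2 - 6*h + 5) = (h - 5)*(h + 1)*(h - 1)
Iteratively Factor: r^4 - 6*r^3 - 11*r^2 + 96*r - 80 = (r - 1)*(r^3 - 5*r^2 - 16*r + 80) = (r - 5)*(r - 1)*(r^2 - 16) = (r - 5)*(r - 4)*(r - 1)*(r + 4)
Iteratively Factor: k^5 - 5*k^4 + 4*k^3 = (k - 4)*(k^4 - k^3) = (k - 4)*(k - 1)*(k^3) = k*(k - 4)*(k - 1)*(k^2) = k^2*(k - 4)*(k - 1)*(k)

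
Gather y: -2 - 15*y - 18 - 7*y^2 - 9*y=-7*y^2 - 24*y - 20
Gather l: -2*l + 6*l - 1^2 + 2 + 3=4*l + 4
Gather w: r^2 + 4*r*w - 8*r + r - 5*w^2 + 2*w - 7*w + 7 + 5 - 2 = r^2 - 7*r - 5*w^2 + w*(4*r - 5) + 10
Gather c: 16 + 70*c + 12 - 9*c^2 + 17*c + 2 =-9*c^2 + 87*c + 30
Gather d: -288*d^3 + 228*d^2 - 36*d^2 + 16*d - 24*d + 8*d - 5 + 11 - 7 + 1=-288*d^3 + 192*d^2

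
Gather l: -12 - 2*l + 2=-2*l - 10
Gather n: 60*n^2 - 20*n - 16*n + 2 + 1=60*n^2 - 36*n + 3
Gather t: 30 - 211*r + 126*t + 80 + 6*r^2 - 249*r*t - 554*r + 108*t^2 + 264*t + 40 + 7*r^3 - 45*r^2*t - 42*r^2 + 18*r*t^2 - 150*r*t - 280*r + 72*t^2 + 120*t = 7*r^3 - 36*r^2 - 1045*r + t^2*(18*r + 180) + t*(-45*r^2 - 399*r + 510) + 150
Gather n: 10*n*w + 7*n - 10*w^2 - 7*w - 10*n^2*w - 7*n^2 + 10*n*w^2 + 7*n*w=n^2*(-10*w - 7) + n*(10*w^2 + 17*w + 7) - 10*w^2 - 7*w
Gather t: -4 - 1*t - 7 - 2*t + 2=-3*t - 9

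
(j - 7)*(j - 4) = j^2 - 11*j + 28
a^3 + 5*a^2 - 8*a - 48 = (a - 3)*(a + 4)^2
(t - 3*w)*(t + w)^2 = t^3 - t^2*w - 5*t*w^2 - 3*w^3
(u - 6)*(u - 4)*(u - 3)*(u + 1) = u^4 - 12*u^3 + 41*u^2 - 18*u - 72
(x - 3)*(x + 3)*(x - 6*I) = x^3 - 6*I*x^2 - 9*x + 54*I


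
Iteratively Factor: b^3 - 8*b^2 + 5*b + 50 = (b - 5)*(b^2 - 3*b - 10) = (b - 5)^2*(b + 2)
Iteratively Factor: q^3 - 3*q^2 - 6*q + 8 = (q + 2)*(q^2 - 5*q + 4) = (q - 1)*(q + 2)*(q - 4)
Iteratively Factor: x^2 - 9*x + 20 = (x - 5)*(x - 4)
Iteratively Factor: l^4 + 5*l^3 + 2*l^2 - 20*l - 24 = (l + 2)*(l^3 + 3*l^2 - 4*l - 12) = (l - 2)*(l + 2)*(l^2 + 5*l + 6) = (l - 2)*(l + 2)^2*(l + 3)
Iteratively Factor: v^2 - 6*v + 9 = (v - 3)*(v - 3)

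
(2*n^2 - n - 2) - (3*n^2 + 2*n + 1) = -n^2 - 3*n - 3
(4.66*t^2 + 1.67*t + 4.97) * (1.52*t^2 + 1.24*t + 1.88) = 7.0832*t^4 + 8.3168*t^3 + 18.386*t^2 + 9.3024*t + 9.3436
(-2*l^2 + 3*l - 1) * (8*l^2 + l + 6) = -16*l^4 + 22*l^3 - 17*l^2 + 17*l - 6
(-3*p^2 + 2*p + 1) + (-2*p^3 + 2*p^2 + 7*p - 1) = -2*p^3 - p^2 + 9*p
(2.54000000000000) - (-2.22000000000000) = 4.76000000000000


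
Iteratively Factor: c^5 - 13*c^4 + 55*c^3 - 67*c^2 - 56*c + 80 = (c - 5)*(c^4 - 8*c^3 + 15*c^2 + 8*c - 16) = (c - 5)*(c - 1)*(c^3 - 7*c^2 + 8*c + 16) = (c - 5)*(c - 4)*(c - 1)*(c^2 - 3*c - 4) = (c - 5)*(c - 4)^2*(c - 1)*(c + 1)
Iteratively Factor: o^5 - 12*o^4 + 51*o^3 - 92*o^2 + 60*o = (o)*(o^4 - 12*o^3 + 51*o^2 - 92*o + 60) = o*(o - 2)*(o^3 - 10*o^2 + 31*o - 30) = o*(o - 2)^2*(o^2 - 8*o + 15) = o*(o - 5)*(o - 2)^2*(o - 3)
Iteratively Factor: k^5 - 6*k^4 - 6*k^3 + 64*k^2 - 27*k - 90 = (k + 1)*(k^4 - 7*k^3 + k^2 + 63*k - 90) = (k - 3)*(k + 1)*(k^3 - 4*k^2 - 11*k + 30) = (k - 3)*(k + 1)*(k + 3)*(k^2 - 7*k + 10) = (k - 3)*(k - 2)*(k + 1)*(k + 3)*(k - 5)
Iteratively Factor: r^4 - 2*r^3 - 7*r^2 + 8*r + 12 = (r + 1)*(r^3 - 3*r^2 - 4*r + 12) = (r - 2)*(r + 1)*(r^2 - r - 6) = (r - 3)*(r - 2)*(r + 1)*(r + 2)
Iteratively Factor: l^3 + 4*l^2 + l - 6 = (l + 3)*(l^2 + l - 2) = (l + 2)*(l + 3)*(l - 1)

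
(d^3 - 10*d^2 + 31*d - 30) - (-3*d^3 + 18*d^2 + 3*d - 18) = 4*d^3 - 28*d^2 + 28*d - 12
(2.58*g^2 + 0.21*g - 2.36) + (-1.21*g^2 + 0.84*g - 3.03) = 1.37*g^2 + 1.05*g - 5.39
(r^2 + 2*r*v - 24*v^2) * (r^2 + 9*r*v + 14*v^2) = r^4 + 11*r^3*v + 8*r^2*v^2 - 188*r*v^3 - 336*v^4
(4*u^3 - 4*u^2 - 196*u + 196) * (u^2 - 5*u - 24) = 4*u^5 - 24*u^4 - 272*u^3 + 1272*u^2 + 3724*u - 4704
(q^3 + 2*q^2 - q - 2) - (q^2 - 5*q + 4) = q^3 + q^2 + 4*q - 6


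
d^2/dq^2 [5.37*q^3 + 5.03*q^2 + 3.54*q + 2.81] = 32.22*q + 10.06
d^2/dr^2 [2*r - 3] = 0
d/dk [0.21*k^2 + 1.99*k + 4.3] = 0.42*k + 1.99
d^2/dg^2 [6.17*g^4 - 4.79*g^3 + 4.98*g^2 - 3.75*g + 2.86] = 74.04*g^2 - 28.74*g + 9.96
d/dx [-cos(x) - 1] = sin(x)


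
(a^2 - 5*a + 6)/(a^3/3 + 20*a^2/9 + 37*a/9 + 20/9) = 9*(a^2 - 5*a + 6)/(3*a^3 + 20*a^2 + 37*a + 20)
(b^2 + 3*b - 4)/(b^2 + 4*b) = (b - 1)/b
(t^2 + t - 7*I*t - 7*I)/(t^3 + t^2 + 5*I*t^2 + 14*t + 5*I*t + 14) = (t - 7*I)/(t^2 + 5*I*t + 14)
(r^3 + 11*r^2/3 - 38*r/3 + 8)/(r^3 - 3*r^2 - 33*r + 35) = (r^2 + 14*r/3 - 8)/(r^2 - 2*r - 35)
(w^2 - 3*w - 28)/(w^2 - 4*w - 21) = (w + 4)/(w + 3)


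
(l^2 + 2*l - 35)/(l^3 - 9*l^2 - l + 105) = (l + 7)/(l^2 - 4*l - 21)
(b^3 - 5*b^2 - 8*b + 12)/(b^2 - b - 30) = (b^2 + b - 2)/(b + 5)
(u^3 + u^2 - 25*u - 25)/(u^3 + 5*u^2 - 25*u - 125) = (u + 1)/(u + 5)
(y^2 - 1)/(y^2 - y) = (y + 1)/y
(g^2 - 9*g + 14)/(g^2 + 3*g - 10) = (g - 7)/(g + 5)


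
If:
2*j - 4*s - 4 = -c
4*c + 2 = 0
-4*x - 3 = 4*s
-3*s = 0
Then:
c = -1/2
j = 9/4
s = 0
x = -3/4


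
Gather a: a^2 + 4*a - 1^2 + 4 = a^2 + 4*a + 3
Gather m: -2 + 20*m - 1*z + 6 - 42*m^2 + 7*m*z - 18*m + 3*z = -42*m^2 + m*(7*z + 2) + 2*z + 4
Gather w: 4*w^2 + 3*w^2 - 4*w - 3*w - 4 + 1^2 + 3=7*w^2 - 7*w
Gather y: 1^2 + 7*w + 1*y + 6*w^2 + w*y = 6*w^2 + 7*w + y*(w + 1) + 1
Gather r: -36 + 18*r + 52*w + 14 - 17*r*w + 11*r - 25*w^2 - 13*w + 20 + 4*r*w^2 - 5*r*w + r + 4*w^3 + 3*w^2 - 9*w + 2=r*(4*w^2 - 22*w + 30) + 4*w^3 - 22*w^2 + 30*w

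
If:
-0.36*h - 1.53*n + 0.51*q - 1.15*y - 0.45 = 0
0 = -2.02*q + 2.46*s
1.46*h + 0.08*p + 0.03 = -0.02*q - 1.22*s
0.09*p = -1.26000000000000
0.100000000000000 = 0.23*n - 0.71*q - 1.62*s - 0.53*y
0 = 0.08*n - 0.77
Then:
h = -1.96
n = 9.62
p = -14.00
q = 3.86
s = 3.17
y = -10.87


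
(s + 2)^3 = s^3 + 6*s^2 + 12*s + 8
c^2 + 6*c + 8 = (c + 2)*(c + 4)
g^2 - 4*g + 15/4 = (g - 5/2)*(g - 3/2)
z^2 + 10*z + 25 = (z + 5)^2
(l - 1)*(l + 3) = l^2 + 2*l - 3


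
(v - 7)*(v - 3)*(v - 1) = v^3 - 11*v^2 + 31*v - 21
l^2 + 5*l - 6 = (l - 1)*(l + 6)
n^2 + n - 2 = (n - 1)*(n + 2)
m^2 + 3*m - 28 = (m - 4)*(m + 7)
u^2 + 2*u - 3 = (u - 1)*(u + 3)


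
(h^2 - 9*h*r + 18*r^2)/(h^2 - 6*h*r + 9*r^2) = (-h + 6*r)/(-h + 3*r)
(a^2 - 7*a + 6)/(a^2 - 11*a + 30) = (a - 1)/(a - 5)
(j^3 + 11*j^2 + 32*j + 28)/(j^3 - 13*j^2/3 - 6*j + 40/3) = 3*(j^2 + 9*j + 14)/(3*j^2 - 19*j + 20)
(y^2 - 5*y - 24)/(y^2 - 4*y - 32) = (y + 3)/(y + 4)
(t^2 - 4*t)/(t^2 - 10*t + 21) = t*(t - 4)/(t^2 - 10*t + 21)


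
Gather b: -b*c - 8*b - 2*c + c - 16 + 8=b*(-c - 8) - c - 8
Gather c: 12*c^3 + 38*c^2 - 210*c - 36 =12*c^3 + 38*c^2 - 210*c - 36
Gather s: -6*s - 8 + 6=-6*s - 2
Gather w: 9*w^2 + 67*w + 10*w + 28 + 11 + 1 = 9*w^2 + 77*w + 40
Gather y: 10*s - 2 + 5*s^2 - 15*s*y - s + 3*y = 5*s^2 + 9*s + y*(3 - 15*s) - 2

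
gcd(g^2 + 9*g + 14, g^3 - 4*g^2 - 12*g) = g + 2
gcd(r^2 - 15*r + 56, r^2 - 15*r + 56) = r^2 - 15*r + 56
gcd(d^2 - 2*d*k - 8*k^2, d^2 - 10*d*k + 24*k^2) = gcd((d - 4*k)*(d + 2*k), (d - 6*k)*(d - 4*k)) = d - 4*k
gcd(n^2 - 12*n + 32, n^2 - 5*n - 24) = n - 8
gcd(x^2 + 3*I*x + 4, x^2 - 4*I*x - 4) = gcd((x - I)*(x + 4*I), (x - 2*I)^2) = 1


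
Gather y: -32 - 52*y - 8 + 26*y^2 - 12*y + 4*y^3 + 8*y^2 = 4*y^3 + 34*y^2 - 64*y - 40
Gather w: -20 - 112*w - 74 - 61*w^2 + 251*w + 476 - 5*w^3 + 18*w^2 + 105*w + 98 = -5*w^3 - 43*w^2 + 244*w + 480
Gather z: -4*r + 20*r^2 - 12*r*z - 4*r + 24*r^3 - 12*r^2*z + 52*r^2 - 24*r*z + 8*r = 24*r^3 + 72*r^2 + z*(-12*r^2 - 36*r)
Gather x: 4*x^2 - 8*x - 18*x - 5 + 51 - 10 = 4*x^2 - 26*x + 36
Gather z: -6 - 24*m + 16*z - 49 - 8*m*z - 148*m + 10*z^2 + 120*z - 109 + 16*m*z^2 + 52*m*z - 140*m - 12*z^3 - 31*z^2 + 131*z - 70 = -312*m - 12*z^3 + z^2*(16*m - 21) + z*(44*m + 267) - 234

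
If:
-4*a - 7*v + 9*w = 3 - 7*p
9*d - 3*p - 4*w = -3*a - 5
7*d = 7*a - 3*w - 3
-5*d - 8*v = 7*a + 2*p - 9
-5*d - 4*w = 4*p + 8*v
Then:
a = 27857/5979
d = -4552/5979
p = -68690/5979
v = 2369/5979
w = 23214/1993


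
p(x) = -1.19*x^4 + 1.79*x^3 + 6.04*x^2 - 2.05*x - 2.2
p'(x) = -4.76*x^3 + 5.37*x^2 + 12.08*x - 2.05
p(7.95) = -3490.87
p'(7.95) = -1958.33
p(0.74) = -0.04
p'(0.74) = 7.90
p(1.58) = 9.28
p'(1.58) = 11.67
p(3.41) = -28.88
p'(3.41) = -87.16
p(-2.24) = -17.38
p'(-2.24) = 51.33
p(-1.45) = 2.75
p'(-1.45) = 6.24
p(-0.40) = -0.56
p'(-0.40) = -5.72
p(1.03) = 2.71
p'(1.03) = 10.89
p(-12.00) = -26876.80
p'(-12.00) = 8851.55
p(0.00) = -2.20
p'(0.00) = -2.05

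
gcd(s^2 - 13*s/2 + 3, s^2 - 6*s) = s - 6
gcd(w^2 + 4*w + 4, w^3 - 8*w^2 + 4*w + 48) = w + 2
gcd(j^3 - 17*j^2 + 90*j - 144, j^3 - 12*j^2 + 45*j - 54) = j^2 - 9*j + 18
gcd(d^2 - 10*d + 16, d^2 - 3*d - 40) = d - 8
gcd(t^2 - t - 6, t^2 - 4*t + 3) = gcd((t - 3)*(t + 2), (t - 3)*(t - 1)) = t - 3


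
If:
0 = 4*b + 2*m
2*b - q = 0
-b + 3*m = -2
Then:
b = 2/7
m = -4/7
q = 4/7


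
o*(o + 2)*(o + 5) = o^3 + 7*o^2 + 10*o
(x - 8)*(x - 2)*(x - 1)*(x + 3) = x^4 - 8*x^3 - 7*x^2 + 62*x - 48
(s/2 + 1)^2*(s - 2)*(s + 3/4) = s^4/4 + 11*s^3/16 - 5*s^2/8 - 11*s/4 - 3/2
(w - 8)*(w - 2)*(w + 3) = w^3 - 7*w^2 - 14*w + 48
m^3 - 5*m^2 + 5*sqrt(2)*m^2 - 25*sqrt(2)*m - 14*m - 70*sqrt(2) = (m - 7)*(m + 2)*(m + 5*sqrt(2))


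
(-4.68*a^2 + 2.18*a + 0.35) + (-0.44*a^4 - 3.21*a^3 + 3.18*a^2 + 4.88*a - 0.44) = -0.44*a^4 - 3.21*a^3 - 1.5*a^2 + 7.06*a - 0.09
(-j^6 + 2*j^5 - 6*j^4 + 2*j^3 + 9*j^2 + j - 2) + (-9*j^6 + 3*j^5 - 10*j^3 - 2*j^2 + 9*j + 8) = -10*j^6 + 5*j^5 - 6*j^4 - 8*j^3 + 7*j^2 + 10*j + 6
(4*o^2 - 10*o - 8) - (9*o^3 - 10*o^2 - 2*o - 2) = -9*o^3 + 14*o^2 - 8*o - 6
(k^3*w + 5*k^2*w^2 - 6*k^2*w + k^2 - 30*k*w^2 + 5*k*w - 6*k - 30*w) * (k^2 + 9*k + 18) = k^5*w + 5*k^4*w^2 + 3*k^4*w + k^4 + 15*k^3*w^2 - 31*k^3*w + 3*k^3 - 180*k^2*w^2 - 93*k^2*w - 36*k^2 - 540*k*w^2 - 180*k*w - 108*k - 540*w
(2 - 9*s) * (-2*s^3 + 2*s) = 18*s^4 - 4*s^3 - 18*s^2 + 4*s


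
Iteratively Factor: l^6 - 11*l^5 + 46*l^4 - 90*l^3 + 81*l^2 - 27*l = (l - 1)*(l^5 - 10*l^4 + 36*l^3 - 54*l^2 + 27*l) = (l - 3)*(l - 1)*(l^4 - 7*l^3 + 15*l^2 - 9*l) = l*(l - 3)*(l - 1)*(l^3 - 7*l^2 + 15*l - 9) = l*(l - 3)^2*(l - 1)*(l^2 - 4*l + 3) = l*(l - 3)^3*(l - 1)*(l - 1)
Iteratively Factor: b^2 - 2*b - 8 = (b - 4)*(b + 2)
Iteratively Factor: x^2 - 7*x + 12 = (x - 3)*(x - 4)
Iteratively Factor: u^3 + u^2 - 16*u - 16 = (u + 4)*(u^2 - 3*u - 4) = (u - 4)*(u + 4)*(u + 1)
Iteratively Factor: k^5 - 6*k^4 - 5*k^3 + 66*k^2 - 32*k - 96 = (k - 2)*(k^4 - 4*k^3 - 13*k^2 + 40*k + 48) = (k - 2)*(k + 3)*(k^3 - 7*k^2 + 8*k + 16) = (k - 4)*(k - 2)*(k + 3)*(k^2 - 3*k - 4) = (k - 4)^2*(k - 2)*(k + 3)*(k + 1)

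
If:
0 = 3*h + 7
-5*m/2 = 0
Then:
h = -7/3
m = 0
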